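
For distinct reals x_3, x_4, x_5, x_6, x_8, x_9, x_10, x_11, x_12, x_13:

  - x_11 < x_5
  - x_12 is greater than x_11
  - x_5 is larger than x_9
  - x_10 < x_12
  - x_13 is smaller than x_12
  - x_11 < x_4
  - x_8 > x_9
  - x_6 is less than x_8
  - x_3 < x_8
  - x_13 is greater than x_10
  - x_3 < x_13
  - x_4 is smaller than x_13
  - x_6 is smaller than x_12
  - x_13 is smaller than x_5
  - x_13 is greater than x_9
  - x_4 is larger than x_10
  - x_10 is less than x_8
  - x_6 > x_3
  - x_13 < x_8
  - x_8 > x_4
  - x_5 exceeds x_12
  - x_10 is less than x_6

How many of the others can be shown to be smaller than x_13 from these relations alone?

5

Directly below x_13: x_9, x_10, x_3, x_4.
One step further: x_11 (5 so far).
Nothing else is reachable below x_13; 5 in all.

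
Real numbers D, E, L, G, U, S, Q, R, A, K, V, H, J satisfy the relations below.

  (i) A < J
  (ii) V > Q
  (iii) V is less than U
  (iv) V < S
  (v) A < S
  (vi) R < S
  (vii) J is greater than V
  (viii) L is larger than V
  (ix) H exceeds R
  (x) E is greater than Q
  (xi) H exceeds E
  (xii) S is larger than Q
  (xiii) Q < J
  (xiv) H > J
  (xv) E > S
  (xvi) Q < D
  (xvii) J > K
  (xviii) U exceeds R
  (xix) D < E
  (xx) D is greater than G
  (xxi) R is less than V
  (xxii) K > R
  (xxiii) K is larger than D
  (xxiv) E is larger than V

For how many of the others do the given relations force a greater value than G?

From G the given relations immediately reach D.
From those, K, E — 3 in total.
From those, J, H — 5 in total.
No other element is forced above G by the given relations, so the count is 5.

5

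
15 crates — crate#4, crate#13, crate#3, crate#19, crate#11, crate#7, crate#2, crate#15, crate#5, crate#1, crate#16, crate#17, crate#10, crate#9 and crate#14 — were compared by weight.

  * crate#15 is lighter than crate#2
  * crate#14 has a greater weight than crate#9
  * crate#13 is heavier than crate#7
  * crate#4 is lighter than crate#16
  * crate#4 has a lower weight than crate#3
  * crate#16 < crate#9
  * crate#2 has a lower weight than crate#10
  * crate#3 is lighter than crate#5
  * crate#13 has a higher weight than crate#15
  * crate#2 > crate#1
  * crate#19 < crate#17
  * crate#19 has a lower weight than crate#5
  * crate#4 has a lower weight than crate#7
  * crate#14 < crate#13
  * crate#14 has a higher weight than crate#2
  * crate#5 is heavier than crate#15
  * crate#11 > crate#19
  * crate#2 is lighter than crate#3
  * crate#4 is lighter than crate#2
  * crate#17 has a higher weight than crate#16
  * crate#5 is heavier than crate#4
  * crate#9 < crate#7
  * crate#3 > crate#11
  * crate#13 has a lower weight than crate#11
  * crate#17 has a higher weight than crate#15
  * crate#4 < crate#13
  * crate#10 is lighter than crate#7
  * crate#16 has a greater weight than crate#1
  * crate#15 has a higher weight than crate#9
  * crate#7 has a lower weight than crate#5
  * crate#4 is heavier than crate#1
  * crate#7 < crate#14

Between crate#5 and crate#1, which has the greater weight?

Chaining the given relations: crate#1 < crate#4 < crate#16 < crate#9 < crate#15 < crate#2 < crate#10 < crate#7 < crate#14 < crate#13 < crate#11 < crate#3 < crate#5.
So crate#1 < crate#5; crate#5 is the heavier of the two.

crate#5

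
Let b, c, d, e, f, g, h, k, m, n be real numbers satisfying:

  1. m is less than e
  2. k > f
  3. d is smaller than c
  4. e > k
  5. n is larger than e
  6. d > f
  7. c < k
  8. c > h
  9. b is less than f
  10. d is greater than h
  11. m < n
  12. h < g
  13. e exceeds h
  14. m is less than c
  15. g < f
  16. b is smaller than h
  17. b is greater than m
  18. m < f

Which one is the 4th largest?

The consecutive relations fix a unique order: m < b < h < g < f < d < c < k < e < n.
Counting 4 from the largest end gives c.

c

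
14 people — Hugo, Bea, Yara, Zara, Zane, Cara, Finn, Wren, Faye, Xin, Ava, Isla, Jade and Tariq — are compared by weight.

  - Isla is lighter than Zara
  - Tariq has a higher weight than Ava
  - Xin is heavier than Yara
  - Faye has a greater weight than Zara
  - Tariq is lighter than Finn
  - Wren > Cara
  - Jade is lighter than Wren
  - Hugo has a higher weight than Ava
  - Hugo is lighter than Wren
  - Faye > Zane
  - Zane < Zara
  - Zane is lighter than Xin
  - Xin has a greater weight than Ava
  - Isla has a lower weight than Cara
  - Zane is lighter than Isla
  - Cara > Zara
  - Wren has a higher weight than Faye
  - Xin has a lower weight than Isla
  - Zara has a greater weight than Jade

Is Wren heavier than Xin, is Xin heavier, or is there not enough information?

Xin < Isla and Isla < Zara give Xin < Zara.
With Zara < Cara: Xin < Isla < Zara < Cara.
With Cara < Wren: Xin < Isla < Zara < Cara < Wren.
So Wren is heavier.

Wren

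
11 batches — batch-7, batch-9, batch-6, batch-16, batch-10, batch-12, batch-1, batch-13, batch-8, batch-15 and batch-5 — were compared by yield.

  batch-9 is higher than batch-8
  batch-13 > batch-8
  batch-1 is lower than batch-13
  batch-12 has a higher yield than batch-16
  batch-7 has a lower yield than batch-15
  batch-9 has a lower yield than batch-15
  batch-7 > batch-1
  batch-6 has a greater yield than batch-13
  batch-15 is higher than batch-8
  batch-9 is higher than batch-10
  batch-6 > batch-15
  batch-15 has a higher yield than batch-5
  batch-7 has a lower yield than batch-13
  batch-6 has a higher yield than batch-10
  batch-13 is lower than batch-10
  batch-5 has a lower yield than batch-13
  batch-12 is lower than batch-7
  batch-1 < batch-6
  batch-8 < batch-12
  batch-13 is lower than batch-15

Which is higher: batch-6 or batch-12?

batch-12 < batch-7 and batch-7 < batch-13 give batch-12 < batch-13.
Then batch-13 < batch-10 extends the chain to batch-10.
With batch-10 < batch-9: batch-12 < batch-7 < batch-13 < batch-10 < batch-9.
Then batch-9 < batch-15 extends the chain to batch-15.
Then batch-15 < batch-6 extends the chain to batch-6.
So batch-12 < batch-6; batch-6 is the higher of the two.

batch-6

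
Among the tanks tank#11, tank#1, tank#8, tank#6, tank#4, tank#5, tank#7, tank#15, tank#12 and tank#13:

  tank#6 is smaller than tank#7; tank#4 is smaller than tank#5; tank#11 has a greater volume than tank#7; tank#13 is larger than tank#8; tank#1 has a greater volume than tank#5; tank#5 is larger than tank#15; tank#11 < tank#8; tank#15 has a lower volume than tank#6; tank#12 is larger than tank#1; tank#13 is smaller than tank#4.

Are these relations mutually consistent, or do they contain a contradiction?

Every relation is compatible with tank#15 < tank#6 < tank#7 < tank#11 < tank#8 < tank#13 < tank#4 < tank#5 < tank#1 < tank#12; the set is consistent.

consistent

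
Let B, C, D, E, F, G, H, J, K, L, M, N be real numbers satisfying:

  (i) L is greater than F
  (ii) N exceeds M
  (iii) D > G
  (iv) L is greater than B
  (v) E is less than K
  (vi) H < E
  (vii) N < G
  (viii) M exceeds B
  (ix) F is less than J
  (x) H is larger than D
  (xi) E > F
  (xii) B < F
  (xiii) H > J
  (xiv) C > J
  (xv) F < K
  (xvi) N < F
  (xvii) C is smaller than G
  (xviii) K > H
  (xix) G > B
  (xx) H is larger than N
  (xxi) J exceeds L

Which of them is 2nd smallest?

Piecing the relations together gives one ordering: B < M < N < F < L < J < C < G < D < H < E < K.
The 2nd smallest is M.

M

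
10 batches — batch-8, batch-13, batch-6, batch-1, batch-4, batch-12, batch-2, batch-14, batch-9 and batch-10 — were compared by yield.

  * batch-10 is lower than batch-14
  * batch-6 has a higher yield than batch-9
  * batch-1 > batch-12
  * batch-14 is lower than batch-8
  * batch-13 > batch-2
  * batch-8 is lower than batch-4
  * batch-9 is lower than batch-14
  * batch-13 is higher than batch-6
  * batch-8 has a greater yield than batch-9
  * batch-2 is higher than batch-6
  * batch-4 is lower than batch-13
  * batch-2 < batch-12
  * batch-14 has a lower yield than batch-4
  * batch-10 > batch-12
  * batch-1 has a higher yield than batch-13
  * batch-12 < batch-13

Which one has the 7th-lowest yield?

batch-8

The consecutive relations fix a unique order: batch-9 < batch-6 < batch-2 < batch-12 < batch-10 < batch-14 < batch-8 < batch-4 < batch-13 < batch-1.
Counting 7 from the smallest end gives batch-8.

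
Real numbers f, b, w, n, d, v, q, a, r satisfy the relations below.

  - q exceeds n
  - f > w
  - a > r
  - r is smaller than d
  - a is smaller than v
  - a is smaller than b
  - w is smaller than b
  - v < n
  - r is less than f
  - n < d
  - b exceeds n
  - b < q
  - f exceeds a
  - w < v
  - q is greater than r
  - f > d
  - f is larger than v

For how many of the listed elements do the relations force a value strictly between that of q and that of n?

Chaining upward from n reaches: d, b, f.
Chaining downward from q reaches: r, a, w, v, b.
Strictly between n and q are those in both lists: b — 1 element.

1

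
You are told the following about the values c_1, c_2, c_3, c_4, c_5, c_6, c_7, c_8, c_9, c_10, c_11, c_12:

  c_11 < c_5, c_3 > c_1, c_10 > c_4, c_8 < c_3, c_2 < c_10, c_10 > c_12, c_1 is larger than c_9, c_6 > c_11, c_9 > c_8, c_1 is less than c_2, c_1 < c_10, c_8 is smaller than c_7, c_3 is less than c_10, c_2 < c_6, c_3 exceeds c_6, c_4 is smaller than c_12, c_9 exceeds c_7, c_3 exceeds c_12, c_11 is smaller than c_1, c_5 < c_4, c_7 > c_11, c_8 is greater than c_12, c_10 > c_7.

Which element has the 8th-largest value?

The consecutive relations fix a unique order: c_11 < c_5 < c_4 < c_12 < c_8 < c_7 < c_9 < c_1 < c_2 < c_6 < c_3 < c_10.
Counting 8 from the largest end gives c_8.

c_8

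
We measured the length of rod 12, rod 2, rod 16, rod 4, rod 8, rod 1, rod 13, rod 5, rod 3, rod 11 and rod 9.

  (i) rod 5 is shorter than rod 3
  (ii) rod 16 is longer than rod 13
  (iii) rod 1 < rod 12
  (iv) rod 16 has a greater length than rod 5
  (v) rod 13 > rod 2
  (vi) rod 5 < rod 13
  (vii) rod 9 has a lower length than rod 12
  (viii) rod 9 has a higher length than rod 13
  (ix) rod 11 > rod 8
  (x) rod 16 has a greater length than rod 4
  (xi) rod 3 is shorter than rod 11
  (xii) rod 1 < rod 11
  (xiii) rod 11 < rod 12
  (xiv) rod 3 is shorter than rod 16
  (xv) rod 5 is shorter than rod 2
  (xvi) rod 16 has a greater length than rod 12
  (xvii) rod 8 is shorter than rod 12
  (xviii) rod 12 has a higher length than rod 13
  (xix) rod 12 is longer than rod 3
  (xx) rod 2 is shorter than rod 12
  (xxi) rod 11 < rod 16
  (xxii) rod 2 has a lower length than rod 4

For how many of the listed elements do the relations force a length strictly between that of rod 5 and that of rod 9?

2

The relations place rod 5 below rod 9. An element lies strictly between them when it is forced above rod 5 and also forced below rod 9.
Above rod 5: {rod 2, rod 3, rod 13, rod 4, rod 11, rod 12, rod 16}. Below rod 9: {rod 2, rod 13}.
Intersection: {rod 2, rod 13} — 2.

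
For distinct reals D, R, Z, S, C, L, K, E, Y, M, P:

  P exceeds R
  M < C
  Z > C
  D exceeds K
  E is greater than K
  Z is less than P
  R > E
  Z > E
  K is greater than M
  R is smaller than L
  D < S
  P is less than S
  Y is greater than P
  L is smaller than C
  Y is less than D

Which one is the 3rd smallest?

E

Chaining the given pairs: M < K < E < R < L < C < Z < P < Y < D < S.
Counting 3 from the smallest end gives E.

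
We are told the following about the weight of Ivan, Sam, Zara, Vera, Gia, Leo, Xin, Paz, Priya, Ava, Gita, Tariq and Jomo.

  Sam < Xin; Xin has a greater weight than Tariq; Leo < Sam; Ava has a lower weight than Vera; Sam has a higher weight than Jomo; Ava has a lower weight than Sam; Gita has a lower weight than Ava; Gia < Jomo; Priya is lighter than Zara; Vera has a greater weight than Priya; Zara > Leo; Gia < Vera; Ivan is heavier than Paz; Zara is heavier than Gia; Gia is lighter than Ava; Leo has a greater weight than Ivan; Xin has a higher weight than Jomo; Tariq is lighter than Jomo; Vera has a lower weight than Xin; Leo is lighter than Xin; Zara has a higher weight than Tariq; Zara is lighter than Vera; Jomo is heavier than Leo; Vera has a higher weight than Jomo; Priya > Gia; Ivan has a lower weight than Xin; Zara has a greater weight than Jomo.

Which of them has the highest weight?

Xin

Tariq is not greatest since Tariq < Jomo; Gia is not greatest since Gia < Ava; Paz is not greatest since Paz < Ivan; Gita is not greatest since Gita < Ava; Ivan is not greatest since Ivan < Xin; Leo is not greatest since Leo < Sam; Ava is not greatest since Ava < Vera; Priya is not greatest since Priya < Zara; Jomo is not greatest since Jomo < Zara; Zara is not greatest since Zara < Vera; Sam is not greatest since Sam < Xin; Vera is not greatest since Vera < Xin.
Only Xin has nothing above it, so Xin is the highest weight.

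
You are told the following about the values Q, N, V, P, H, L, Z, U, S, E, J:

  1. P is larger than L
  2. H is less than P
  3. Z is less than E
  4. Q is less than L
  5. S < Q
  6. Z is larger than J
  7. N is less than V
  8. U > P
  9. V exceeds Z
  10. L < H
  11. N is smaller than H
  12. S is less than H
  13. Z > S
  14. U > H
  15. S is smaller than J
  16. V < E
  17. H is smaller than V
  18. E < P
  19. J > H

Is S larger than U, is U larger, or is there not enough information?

U

The relevant relations are S < Q; Q < L; L < H; H < J; J < Z; Z < V; V < E; E < P; P < U.
Chaining these gives S < Q < L < H < J < Z < V < E < P < U.
So U is larger.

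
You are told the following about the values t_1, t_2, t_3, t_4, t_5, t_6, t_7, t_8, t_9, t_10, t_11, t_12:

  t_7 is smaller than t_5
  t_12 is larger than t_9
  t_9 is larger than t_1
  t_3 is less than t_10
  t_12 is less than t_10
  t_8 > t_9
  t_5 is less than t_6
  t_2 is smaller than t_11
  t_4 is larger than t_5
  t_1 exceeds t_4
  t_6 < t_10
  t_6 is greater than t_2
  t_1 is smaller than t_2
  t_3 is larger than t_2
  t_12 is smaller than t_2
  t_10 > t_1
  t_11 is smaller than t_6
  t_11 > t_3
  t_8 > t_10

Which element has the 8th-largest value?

t_9

Chaining the given pairs: t_7 < t_5 < t_4 < t_1 < t_9 < t_12 < t_2 < t_3 < t_11 < t_6 < t_10 < t_8.
Counting 8 from the largest end gives t_9.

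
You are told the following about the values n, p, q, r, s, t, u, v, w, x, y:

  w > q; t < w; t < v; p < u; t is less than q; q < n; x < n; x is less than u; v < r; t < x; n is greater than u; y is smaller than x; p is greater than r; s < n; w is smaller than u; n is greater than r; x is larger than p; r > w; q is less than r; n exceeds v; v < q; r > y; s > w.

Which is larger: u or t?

The relevant relations are t < v; v < q; q < w; w < r; r < p; p < x; x < u.
Chaining these gives t < v < q < w < r < p < x < u.
So t < u; u is the larger of the two.

u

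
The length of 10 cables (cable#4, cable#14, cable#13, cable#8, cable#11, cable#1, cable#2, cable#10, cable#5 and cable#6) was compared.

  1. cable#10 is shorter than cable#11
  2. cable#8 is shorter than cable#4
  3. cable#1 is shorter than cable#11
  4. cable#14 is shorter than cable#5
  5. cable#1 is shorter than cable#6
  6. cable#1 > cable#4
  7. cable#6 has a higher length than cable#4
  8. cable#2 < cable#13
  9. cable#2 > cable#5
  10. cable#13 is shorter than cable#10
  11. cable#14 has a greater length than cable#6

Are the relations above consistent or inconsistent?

consistent

Every relation is compatible with cable#8 < cable#4 < cable#1 < cable#6 < cable#14 < cable#5 < cable#2 < cable#13 < cable#10 < cable#11; the set is consistent.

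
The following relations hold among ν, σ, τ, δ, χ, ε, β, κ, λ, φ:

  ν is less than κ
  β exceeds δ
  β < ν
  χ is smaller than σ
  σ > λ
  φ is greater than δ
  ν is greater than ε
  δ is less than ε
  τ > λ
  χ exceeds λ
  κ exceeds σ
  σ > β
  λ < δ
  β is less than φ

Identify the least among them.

Chaining upward from λ: directly above it, δ, τ, χ, σ; then ε, β, κ, φ; then ν.
That covers every other element, and nothing is given below λ, so λ is the least.

λ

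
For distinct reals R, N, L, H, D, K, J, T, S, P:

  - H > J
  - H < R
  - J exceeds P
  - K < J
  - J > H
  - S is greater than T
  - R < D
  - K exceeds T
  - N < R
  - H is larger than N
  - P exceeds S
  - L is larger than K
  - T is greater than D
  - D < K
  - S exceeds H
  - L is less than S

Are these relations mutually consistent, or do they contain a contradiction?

Chaining the given relations yields H < R < D < T < K < L < S < P < J, so H < J. But one relation states J < H. These cannot both hold.

inconsistent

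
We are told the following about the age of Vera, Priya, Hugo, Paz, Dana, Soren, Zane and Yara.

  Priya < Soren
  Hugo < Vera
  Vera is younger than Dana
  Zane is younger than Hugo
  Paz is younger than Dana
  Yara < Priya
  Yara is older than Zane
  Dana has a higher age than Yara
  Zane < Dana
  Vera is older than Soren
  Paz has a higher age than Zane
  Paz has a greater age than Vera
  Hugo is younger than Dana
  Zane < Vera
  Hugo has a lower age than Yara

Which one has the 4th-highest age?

Chaining the given pairs: Zane < Hugo < Yara < Priya < Soren < Vera < Paz < Dana.
Counting 4 from the largest end gives Soren.

Soren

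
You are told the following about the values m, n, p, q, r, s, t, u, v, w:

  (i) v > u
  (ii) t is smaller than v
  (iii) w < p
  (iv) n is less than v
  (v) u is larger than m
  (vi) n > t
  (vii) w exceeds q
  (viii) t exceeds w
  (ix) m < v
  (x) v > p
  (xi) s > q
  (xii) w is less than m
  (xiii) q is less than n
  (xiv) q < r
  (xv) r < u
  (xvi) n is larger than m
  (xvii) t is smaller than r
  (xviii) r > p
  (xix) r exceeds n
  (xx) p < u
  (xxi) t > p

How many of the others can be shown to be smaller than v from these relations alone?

Directly below v: m, p, t, n, u.
One step further: q, w, r (8 so far).
Nothing else is reachable below v; 8 in all.

8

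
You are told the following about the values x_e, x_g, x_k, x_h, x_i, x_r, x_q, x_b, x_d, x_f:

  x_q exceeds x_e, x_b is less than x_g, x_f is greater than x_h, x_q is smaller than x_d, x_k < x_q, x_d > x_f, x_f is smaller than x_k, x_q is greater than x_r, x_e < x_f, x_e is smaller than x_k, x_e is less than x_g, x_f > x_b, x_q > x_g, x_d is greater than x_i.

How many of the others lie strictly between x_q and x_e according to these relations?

3

Chaining upward from x_e reaches: x_g, x_f, x_k, x_d.
Chaining downward from x_q reaches: x_r, x_b, x_g, x_h, x_f, x_k.
Strictly between x_e and x_q are those in both lists: x_g, x_f, x_k — 3 elements.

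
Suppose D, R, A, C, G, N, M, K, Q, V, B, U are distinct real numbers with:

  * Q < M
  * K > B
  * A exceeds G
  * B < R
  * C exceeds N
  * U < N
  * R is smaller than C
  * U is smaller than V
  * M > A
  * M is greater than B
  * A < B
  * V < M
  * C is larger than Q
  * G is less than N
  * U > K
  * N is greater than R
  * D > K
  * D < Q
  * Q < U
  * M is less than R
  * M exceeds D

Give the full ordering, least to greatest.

Nothing is placed below G, so it is least; from there G < A; A < B; B < K; K < D; D < Q; Q < U; U < V; V < M; M < R; R < N; N < C, each given directly.

G < A < B < K < D < Q < U < V < M < R < N < C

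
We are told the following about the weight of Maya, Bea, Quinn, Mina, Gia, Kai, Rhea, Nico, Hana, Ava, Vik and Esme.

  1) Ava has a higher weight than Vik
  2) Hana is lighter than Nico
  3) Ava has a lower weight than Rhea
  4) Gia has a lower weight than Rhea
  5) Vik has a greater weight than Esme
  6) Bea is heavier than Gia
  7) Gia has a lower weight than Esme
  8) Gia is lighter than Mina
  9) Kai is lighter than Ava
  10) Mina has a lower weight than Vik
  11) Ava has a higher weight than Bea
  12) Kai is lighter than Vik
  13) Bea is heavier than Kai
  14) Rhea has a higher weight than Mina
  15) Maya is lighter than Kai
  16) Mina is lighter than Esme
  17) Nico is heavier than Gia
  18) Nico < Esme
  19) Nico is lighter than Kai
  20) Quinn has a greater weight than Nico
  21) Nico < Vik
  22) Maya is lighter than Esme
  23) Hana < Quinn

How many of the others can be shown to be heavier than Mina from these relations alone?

4

From Mina the given relations immediately reach Esme, Vik, Rhea.
From those, Ava — 4 in total.
Nothing else is reachable above Mina; 4 in all.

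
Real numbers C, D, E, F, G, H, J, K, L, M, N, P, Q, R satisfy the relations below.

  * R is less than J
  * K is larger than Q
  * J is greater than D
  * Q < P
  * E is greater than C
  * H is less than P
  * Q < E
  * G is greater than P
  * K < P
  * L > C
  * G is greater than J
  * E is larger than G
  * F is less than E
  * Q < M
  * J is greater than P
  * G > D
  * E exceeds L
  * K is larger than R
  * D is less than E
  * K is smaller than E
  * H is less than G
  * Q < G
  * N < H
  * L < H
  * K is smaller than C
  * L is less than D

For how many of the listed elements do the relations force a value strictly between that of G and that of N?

3

The relations place N below G. An element lies strictly between them when it is forced above N and also forced below G.
Above N: {H, P, J, E}. Below G: {Q, R, K, C, L, H, P, D, J}.
Intersection: {H, P, J} — 3.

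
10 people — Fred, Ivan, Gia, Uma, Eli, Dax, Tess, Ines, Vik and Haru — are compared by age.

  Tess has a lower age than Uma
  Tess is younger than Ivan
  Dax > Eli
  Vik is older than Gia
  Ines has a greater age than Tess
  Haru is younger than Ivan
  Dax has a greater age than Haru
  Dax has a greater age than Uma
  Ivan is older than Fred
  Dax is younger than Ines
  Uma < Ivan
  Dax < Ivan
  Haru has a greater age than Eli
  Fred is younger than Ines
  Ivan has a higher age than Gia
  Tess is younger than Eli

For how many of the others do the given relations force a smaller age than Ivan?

The elements the relations force below Ivan are Tess, Gia, Fred, Uma, Eli, Haru, Dax — no chain reaches any other.
That is 7.

7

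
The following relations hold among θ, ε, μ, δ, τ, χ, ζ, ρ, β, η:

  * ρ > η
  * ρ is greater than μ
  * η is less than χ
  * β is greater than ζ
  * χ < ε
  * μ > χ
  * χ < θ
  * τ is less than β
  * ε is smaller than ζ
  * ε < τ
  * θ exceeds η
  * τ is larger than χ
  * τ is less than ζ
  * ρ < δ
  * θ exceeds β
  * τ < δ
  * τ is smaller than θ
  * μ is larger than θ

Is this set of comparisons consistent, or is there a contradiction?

The single ordering η < χ < ε < τ < ζ < β < θ < μ < ρ < δ satisfies every listed relation, so no contradiction arises.

consistent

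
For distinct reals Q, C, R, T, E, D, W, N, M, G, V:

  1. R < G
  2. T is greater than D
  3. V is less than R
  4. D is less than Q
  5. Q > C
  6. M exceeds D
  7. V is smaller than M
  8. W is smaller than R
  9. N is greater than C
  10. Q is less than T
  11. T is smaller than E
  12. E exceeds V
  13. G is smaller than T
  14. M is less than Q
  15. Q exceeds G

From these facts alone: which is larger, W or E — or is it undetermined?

Link the given pairs in sequence: W < R; R < G; G < Q; Q < T; T < E.
Together: W < R < G < Q < T < E.
So E is larger.

E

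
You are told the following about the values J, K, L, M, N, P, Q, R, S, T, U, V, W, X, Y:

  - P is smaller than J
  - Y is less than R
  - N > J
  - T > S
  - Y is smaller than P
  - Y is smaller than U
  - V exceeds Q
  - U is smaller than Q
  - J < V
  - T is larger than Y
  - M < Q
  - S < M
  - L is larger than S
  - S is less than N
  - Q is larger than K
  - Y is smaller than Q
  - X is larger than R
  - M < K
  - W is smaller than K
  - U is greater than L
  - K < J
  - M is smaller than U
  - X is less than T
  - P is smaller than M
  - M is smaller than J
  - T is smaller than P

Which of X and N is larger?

X < T < P < M < K < J < N, by transitivity through T, P, M, K, J.
So X < N; N is the larger of the two.

N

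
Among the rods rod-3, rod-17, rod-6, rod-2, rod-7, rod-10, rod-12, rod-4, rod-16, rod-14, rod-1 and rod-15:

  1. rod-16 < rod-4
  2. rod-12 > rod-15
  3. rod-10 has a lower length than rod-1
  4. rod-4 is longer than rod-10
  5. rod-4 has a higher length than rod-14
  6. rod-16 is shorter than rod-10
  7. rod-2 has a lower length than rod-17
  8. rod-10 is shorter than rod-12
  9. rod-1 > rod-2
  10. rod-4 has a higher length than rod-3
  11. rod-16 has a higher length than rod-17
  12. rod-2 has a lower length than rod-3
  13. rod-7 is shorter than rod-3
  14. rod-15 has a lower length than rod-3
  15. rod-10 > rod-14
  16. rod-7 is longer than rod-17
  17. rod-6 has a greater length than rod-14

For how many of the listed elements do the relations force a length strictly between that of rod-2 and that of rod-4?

The relations place rod-2 below rod-4. An element lies strictly between them when it is forced above rod-2 and also forced below rod-4.
Above rod-2: {rod-17, rod-7, rod-16, rod-10, rod-3, rod-1, rod-12}. Below rod-4: {rod-15, rod-14, rod-17, rod-7, rod-16, rod-10, rod-3}.
Intersection: {rod-17, rod-7, rod-16, rod-10, rod-3} — 5.

5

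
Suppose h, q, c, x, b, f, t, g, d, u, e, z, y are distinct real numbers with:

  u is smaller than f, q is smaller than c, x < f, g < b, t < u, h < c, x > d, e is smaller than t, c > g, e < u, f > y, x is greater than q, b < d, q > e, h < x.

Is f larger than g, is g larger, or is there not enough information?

The relevant relations are g < b; b < d; d < x; x < f.
Chaining these gives g < b < d < x < f.
So f is larger.

f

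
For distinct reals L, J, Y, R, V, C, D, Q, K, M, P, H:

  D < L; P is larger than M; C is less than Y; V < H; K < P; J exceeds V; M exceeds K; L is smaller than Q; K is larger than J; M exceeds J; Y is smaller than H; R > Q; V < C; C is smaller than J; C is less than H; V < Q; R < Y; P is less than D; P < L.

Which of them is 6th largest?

Piecing the relations together gives one ordering: V < C < J < K < M < P < D < L < Q < R < Y < H.
Counting 6 from the largest end gives D.

D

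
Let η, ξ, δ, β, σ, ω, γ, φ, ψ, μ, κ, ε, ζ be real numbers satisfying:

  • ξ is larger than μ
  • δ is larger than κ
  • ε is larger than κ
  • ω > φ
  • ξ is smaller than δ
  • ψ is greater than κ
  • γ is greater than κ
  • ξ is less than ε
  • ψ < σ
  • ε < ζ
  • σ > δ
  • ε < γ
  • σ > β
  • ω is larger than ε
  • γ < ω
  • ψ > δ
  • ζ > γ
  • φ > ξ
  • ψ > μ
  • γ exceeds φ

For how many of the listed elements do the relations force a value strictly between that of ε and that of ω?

The relations place ε below ω. An element lies strictly between them when it is forced above ε and also forced below ω.
Above ε: {γ, ζ}. Below ω: {μ, ξ, κ, φ, γ}.
Intersection: {γ} — 1.

1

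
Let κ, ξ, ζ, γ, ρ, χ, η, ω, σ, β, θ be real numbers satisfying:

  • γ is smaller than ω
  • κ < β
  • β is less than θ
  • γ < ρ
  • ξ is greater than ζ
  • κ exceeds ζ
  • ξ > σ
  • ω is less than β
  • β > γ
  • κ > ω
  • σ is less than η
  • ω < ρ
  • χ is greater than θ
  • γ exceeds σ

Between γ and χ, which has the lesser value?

The relevant relations are γ < ω; ω < κ; κ < β; β < θ; θ < χ.
Chaining these gives γ < ω < κ < β < θ < χ.
So γ < χ; γ is the smaller of the two.

γ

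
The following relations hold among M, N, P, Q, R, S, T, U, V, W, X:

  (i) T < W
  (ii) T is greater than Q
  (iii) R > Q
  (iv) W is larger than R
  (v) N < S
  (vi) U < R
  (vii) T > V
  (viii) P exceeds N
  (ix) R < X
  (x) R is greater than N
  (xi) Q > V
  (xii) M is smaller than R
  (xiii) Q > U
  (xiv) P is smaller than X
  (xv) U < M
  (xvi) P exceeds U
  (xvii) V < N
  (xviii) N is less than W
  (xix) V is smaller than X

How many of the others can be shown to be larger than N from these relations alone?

5

Directly above N: P, R, W, S.
One step further: X (5 so far).
Nothing else is reachable above N; 5 in all.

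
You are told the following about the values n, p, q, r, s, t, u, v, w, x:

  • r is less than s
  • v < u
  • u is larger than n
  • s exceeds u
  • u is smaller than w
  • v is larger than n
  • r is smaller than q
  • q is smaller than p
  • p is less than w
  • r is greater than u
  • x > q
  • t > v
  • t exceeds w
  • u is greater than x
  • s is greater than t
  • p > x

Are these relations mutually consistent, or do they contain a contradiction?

inconsistent

We have x < u stated directly, yet also u < r < q < x by chaining the others — so u < x. Contradiction.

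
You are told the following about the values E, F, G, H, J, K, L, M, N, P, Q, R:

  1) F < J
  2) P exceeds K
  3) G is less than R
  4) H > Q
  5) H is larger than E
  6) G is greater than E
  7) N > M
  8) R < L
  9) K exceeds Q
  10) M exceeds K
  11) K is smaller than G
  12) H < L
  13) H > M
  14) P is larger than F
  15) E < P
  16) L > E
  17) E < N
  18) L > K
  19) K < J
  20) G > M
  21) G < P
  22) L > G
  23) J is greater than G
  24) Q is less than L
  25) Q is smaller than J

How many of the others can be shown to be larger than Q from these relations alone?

9

From Q the given relations immediately reach K, J, H, L.
From those, M, G, P — 7 in total.
From those, N, R — 9 in total.
Nothing else is reachable above Q; 9 in all.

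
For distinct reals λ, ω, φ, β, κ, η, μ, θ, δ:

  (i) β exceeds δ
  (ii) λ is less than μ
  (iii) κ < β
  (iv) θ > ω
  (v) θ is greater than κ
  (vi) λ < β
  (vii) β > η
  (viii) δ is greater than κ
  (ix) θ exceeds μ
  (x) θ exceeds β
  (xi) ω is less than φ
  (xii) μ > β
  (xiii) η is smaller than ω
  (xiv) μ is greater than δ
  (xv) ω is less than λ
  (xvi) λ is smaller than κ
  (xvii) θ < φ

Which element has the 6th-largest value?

κ

The consecutive relations fix a unique order: η < ω < λ < κ < δ < β < μ < θ < φ.
The 6th largest is κ.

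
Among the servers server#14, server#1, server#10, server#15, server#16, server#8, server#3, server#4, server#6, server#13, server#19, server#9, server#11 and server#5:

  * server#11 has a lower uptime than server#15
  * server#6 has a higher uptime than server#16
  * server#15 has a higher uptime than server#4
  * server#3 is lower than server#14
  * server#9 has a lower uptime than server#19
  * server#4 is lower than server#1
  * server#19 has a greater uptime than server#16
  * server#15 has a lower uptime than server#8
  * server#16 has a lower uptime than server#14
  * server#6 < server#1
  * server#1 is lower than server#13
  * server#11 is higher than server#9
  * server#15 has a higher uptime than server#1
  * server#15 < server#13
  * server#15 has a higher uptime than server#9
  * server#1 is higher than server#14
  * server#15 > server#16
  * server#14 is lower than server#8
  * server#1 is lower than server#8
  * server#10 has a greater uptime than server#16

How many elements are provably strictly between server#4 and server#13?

Chaining upward from server#4 reaches: server#1, server#15, server#8.
Chaining downward from server#13 reaches: server#9, server#16, server#11, server#3, server#6, server#14, server#1, server#15.
Strictly between server#4 and server#13 are those in both lists: server#1, server#15 — 2 elements.

2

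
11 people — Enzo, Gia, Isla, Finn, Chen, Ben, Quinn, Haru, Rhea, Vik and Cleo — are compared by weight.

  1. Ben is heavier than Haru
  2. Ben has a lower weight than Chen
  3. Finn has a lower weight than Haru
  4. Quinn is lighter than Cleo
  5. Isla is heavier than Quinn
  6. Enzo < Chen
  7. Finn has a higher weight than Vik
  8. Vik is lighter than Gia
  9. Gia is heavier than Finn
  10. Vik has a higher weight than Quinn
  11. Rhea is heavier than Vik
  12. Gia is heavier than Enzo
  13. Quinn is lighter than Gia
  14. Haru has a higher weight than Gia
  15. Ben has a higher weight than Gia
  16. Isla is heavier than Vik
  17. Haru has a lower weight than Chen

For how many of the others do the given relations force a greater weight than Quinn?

Directly above Quinn: Cleo, Vik, Gia, Isla.
One step further: Rhea, Finn, Haru, Ben (8 so far).
One step further: Chen (9 so far).
No other element is forced above Quinn by the given relations, so the count is 9.

9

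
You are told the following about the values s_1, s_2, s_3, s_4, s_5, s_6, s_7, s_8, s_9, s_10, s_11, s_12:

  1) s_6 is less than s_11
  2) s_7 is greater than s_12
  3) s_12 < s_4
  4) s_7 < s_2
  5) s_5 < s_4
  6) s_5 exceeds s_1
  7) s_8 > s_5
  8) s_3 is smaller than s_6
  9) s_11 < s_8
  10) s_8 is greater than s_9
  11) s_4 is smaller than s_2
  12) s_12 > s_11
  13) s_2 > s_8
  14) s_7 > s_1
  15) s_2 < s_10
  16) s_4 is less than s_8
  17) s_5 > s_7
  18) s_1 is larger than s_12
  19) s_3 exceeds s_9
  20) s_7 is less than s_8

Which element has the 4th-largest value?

The consecutive relations fix a unique order: s_9 < s_3 < s_6 < s_11 < s_12 < s_1 < s_7 < s_5 < s_4 < s_8 < s_2 < s_10.
Counting 4 from the largest end gives s_4.

s_4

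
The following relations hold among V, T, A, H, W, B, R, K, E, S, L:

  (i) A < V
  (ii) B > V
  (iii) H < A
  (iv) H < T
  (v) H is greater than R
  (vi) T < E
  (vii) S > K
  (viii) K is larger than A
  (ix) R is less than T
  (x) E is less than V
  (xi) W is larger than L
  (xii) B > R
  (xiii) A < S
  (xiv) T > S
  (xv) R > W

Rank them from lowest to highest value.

L < W < R < H < A < K < S < T < E < V < B

Each adjacent pair is fixed by a given relation: L < W; W < R; R < H; H < A; A < K; K < S; S < T; T < E; E < V; V < B. Chaining them end to end gives the full order.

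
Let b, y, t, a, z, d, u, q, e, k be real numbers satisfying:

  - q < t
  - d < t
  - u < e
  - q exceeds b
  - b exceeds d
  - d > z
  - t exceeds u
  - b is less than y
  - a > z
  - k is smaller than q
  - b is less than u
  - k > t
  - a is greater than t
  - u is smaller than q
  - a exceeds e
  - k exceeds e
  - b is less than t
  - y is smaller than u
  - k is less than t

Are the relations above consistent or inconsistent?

inconsistent

Chaining the given relations yields k < q < t, so k < t. But one relation states t < k. These cannot both hold.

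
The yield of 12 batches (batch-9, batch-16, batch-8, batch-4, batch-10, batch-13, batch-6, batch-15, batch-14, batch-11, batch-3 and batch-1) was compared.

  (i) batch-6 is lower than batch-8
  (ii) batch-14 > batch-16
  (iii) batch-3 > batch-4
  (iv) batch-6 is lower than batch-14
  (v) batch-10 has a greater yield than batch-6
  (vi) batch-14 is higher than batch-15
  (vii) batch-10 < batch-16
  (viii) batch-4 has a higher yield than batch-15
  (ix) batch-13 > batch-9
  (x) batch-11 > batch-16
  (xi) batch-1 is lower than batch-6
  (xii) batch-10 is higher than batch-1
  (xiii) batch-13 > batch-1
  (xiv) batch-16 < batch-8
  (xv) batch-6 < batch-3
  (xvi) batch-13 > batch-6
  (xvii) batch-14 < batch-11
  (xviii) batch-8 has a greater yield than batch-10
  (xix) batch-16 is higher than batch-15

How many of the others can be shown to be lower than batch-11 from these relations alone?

6

From batch-11 the given relations immediately reach batch-16, batch-14.
From those, batch-6, batch-10, batch-15 — 5 in total.
From those, batch-1 — 6 in total.
Nothing else is reachable below batch-11; 6 in all.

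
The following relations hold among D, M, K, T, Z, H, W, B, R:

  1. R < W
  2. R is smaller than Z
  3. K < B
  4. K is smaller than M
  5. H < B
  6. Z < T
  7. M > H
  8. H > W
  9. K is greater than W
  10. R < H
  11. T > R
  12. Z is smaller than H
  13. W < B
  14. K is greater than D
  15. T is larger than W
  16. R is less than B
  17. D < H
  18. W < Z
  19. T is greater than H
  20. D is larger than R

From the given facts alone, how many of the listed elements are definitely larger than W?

6

Directly above W: K, Z, H, T, B.
One step further: M (6 so far).
Nothing else is reachable above W; 6 in all.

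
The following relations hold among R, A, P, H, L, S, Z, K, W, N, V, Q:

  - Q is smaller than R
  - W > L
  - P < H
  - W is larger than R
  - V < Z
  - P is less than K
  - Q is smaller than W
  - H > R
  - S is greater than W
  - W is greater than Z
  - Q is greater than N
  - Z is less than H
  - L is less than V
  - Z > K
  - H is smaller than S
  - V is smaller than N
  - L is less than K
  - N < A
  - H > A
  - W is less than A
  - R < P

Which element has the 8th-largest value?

Chaining the given pairs: L < V < N < Q < R < P < K < Z < W < A < H < S.
The 8th largest is R.

R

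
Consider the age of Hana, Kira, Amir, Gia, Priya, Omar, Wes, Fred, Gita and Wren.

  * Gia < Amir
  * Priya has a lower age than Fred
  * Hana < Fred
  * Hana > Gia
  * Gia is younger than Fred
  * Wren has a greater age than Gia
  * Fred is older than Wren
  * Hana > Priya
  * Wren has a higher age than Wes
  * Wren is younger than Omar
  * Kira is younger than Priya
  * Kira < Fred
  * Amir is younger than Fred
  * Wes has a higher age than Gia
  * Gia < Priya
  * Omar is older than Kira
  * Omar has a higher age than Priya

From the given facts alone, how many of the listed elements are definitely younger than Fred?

Directly below Fred: Kira, Gia, Priya, Amir, Wren, Hana.
One step further: Wes (7 so far).
Nothing else is reachable below Fred; 7 in all.

7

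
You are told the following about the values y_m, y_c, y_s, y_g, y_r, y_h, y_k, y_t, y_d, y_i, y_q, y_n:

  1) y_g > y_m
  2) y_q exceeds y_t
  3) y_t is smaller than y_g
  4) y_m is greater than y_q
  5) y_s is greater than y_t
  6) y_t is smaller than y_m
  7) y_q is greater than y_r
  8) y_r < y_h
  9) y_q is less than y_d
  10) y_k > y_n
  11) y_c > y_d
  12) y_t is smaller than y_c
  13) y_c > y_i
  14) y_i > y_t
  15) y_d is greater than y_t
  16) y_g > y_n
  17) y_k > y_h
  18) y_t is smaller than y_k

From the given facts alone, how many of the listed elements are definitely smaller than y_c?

Directly below y_c: y_t, y_i, y_d.
One step further: y_q (4 so far).
One step further: y_r (5 so far).
Nothing else is reachable below y_c; 5 in all.

5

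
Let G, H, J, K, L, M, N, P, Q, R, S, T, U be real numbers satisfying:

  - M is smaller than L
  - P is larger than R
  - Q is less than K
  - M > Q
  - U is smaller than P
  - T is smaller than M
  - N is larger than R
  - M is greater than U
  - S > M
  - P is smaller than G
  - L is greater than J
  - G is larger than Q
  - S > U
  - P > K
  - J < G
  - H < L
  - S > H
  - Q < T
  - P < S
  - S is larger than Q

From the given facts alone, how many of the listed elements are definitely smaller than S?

8

The elements the relations force below S are Q, T, K, R, U, H, M, P — no chain reaches any other.
That is 8.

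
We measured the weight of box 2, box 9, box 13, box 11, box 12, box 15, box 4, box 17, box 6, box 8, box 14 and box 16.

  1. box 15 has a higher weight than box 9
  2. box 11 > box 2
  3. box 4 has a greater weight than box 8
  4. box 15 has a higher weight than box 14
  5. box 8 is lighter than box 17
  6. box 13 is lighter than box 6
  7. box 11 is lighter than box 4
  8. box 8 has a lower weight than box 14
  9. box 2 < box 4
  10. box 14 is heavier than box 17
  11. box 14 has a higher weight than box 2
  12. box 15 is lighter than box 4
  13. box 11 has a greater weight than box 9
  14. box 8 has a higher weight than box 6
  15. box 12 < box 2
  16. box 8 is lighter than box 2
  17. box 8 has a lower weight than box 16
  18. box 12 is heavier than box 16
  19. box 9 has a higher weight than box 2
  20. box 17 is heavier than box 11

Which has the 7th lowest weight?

box 9

Chaining the given pairs: box 13 < box 6 < box 8 < box 16 < box 12 < box 2 < box 9 < box 11 < box 17 < box 14 < box 15 < box 4.
The 7th smallest is box 9.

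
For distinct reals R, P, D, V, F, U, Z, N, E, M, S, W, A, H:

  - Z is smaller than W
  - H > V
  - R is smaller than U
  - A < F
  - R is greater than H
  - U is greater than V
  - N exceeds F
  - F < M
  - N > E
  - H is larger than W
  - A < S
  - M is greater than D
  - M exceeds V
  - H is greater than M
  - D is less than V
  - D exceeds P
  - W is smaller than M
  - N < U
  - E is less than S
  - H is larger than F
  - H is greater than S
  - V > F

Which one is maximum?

A is not greatest since A < F; Z is not greatest since Z < W; P is not greatest since P < D; W is not greatest since W < M; E is not greatest since E < N; F is not greatest since F < N; N is not greatest since N < U; D is not greatest since D < M; V is not greatest since V < M; M is not greatest since M < H; S is not greatest since S < H; H is not greatest since H < R; R is not greatest since R < U.
Only U has nothing above it, so U is the maximum.

U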